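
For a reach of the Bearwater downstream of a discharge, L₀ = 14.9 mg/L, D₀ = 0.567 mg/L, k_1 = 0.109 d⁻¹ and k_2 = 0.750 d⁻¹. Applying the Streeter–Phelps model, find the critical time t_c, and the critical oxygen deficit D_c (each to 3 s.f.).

t_c ≈ 2.61 d; D_c ≈ 1.63 mg/L

With k_2/k_1 = 6.881 and 1 − D₀(k_2−k_1)/(k_1 L₀) = 0.7762,
t_c = ln(6.881 × 0.7762) / (0.750 − 0.109) = ln(5.341) / 0.6410 = 1.675/0.6410 = 2.614 d.
D_c = (k_1/k_2) L₀ e^(−k_1 t_c) = (0.109/0.750) × 14.9 × e^(−0.109×2.614) = 0.1453 × 14.9 × 0.7521 = 1.629 mg/L.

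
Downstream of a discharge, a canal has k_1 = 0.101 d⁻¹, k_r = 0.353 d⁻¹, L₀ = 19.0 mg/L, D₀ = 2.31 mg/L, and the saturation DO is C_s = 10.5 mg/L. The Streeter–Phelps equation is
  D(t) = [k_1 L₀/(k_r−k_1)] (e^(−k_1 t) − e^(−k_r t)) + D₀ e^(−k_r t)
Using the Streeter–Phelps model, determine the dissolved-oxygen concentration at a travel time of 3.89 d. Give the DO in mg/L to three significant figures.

DO ≈ 6.70 mg/L

k_1 L₀/(k_r−k_1) = 0.101×19.0/(0.353−0.101) = 1.919/0.2520 = 7.615 mg/L.
e^(−k_1 t) = e^(−0.101×3.890) = 0.6751; e^(−k_r t) = e^(−0.353×3.890) = 0.2533.
D = 7.615 × (0.6751 − 0.2533) + 2.31 × 0.2533 = 3.212 + 0.5851 = 3.797 mg/L.
DO = C_s − D = 10.5 − 3.797 = 6.703 mg/L.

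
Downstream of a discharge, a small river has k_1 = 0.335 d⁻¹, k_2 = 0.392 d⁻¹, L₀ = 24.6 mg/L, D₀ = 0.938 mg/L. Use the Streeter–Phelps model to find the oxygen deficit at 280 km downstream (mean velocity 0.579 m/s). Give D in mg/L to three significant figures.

Travel time t = x/v = 280 km / (0.579 m/s) = 280000 m / 0.579 m/s = 483600 s = 5.597 d.
k_1 L₀/(k_2−k_1) = 0.335×24.6/(0.392−0.335) = 8.241/0.05700 = 144.6 mg/L.
e^(−k_1 t) = e^(−0.335×5.597) = 0.1533; e^(−k_2 t) = e^(−0.392×5.597) = 0.1115.
D = 144.6 × (0.1533 − 0.1115) + 0.938 × 0.1115 = 6.056 + 0.1046 = 6.161 mg/L.

D ≈ 6.16 mg/L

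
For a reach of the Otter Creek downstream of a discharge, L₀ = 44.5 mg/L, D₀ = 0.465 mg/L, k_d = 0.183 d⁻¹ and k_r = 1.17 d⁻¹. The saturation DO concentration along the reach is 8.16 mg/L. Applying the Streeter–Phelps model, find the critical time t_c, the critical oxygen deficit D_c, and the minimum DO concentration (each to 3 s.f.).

t_c ≈ 1.82 d; D_c ≈ 4.99 mg/L; min DO ≈ 3.17 mg/L

t_c = [1/(k_r−k_d)] ln[(k_r/k_d)(1 − D₀(k_r−k_d)/(k_d L₀))]
= [1/(1.17−0.183)] ln[(1.17/0.183)(1 − 0.465×0.9870/(0.183×44.5))]
= (1/0.9870) ln[6.393 × 0.9436] = 1.013 × ln(6.033) = 1.013 × 1.797 = 1.821 d.
D_c = (k_d/k_r) L₀ e^(−k_d t_c) = (0.183/1.17) × 44.5 × e^(−0.183×1.821) = 0.1564 × 44.5 × 0.7166 = 4.988 mg/L.
Minimum DO = C_s − D_c = 8.16 − 4.988 = 3.172 mg/L.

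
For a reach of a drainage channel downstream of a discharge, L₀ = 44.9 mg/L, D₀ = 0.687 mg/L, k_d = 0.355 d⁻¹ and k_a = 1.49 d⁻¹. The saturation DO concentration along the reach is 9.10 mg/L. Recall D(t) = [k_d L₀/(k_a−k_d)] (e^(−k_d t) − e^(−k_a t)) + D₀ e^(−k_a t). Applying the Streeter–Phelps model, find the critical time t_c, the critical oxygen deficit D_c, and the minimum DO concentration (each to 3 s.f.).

t_c ≈ 1.22 d; D_c ≈ 6.94 mg/L; min DO ≈ 2.16 mg/L

t_c = [1/(k_a−k_d)] ln[(k_a/k_d)(1 − D₀(k_a−k_d)/(k_d L₀))]
= [1/(1.49−0.355)] ln[(1.49/0.355)(1 − 0.687×1.135/(0.355×44.9))]
= (1/1.135) ln[4.197 × 0.9511] = 0.8811 × ln(3.992) = 0.8811 × 1.384 = 1.220 d.
L(t_c) = L₀ e^(−k_d t_c) = 44.9 × 0.6486 = 29.12 mg/L, and at the critical point k_a D_c = k_d L, so D_c = (0.355/1.49) × 29.12 = 6.938 mg/L.
Minimum DO = C_s − D_c = 9.10 − 6.938 = 2.162 mg/L.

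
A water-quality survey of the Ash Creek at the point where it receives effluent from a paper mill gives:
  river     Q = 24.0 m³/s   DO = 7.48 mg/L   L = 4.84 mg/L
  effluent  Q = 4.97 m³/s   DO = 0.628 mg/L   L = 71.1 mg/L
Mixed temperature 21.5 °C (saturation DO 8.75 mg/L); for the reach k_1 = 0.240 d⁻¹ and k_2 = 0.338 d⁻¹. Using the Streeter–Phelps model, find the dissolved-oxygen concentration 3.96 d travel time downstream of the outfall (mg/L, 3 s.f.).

Mixed DO = (24.0×7.48 + 4.97×0.628)/(24.0+4.97) = 182.6/28.97 = 6.304 mg/L.
Mixed L₀ = (24.0×4.84 + 4.97×71.1)/(28.97) = 469.5/28.97 = 16.21 mg/L.
Initial deficit D₀ = C_s − DO₀ = 8.75 − 6.304 = 2.446 mg/L.
D(3.96) = [0.240×16.21/(0.338−0.240)](e^(−0.240×3.96) − e^(−0.338×3.96)) + 2.446 e^(−0.338×3.96)
= 39.69 × (0.3866 − 0.2622) + 2.446 × 0.2622 = 5.577 mg/L.
DO = 8.75 − 5.577 = 3.173 mg/L.

DO ≈ 3.17 mg/L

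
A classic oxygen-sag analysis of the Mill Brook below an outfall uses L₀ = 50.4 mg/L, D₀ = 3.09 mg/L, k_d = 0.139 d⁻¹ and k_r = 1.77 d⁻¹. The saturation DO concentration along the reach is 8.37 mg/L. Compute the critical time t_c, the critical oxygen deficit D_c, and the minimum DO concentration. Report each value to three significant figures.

At the critical point dD/dt = 0, so k_d L₀ e^(−k_d t) = k_r D. Substituting D(t) from the Streeter–Phelps equation and solving for t gives
t_c = ln[(k_r/k_d)(1 − D₀(k_r−k_d)/(k_d L₀))] / (k_r−k_d).
Here k_r−k_d = 1.631 d⁻¹ and 1 − D₀(k_r−k_d)/(k_d L₀) = 1 − 3.09×1.631/(0.139×50.4) = 0.2806, so
t_c = ln(12.73 × 0.2806) / 1.631 = 1.273 / 1.631 = 0.7808 d.
L(t_c) = L₀ e^(−k_d t_c) = 50.4 × 0.8972 = 45.22 mg/L, and at the critical point k_r D_c = k_d L, so D_c = (0.139/1.77) × 45.22 = 3.551 mg/L.
Minimum DO = C_s − D_c = 8.37 − 3.551 = 4.819 mg/L.

t_c ≈ 0.781 d; D_c ≈ 3.55 mg/L; min DO ≈ 4.82 mg/L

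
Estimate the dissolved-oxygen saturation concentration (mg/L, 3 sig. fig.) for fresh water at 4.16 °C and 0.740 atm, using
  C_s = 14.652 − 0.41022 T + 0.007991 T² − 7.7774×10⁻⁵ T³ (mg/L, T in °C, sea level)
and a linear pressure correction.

At sea level: C_s = 14.652 − 0.41022×4.16 + 0.007991×4.16² − 7.7774×10⁻⁵×4.16³ = 13.08 mg/L.
Pressure correction: C_s' = 13.08 × 0.740 = 9.678 mg/L.

C_s ≈ 9.68 mg/L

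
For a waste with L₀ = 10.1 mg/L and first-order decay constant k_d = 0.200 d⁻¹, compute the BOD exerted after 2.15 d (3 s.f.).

y ≈ 3.53 mg/L

y_t = L₀(1 − e^(−k_d t)) = 10.1 × (1 − e^(−0.200×2.15))
= 10.1 × (1 − 0.6505) = 10.1 × 0.3495 = 3.530 mg/L.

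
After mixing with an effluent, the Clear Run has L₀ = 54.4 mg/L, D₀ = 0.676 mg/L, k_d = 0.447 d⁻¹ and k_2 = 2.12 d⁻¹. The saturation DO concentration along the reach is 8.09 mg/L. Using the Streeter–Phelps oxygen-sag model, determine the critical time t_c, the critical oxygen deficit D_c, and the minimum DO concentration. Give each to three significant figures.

With k_2/k_d = 4.743 and 1 − D₀(k_2−k_d)/(k_d L₀) = 0.9535,
t_c = ln(4.743 × 0.9535) / (2.12 − 0.447) = ln(4.522) / 1.673 = 1.509/1.673 = 0.9020 d.
D_c = (k_d/k_2) L₀ e^(−k_d t_c) = (0.447/2.12) × 54.4 × e^(−0.447×0.9020) = 0.2108 × 54.4 × 0.6682 = 7.664 mg/L.
Minimum DO = C_s − D_c = 8.09 − 7.664 = 0.4257 mg/L.

t_c ≈ 0.902 d; D_c ≈ 7.66 mg/L; min DO ≈ 0.426 mg/L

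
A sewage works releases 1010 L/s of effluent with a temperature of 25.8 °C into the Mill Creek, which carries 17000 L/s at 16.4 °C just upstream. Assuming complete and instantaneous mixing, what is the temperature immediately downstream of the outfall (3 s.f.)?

Flow-weighted mixing: C = (Q_r C_r + Q_w C_w)/(Q_r + Q_w)
= (17000×16.4 + 1010×25.8)/(17000 + 1010) = 304900/18010 = 16.93 °C.

16.9 °C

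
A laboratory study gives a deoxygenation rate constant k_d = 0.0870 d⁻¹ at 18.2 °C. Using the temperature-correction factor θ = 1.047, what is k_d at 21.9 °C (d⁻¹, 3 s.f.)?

k_d(T₂) = k_d(T₁) · θ^(T₂−T₁) = 0.0870 × 1.047^(21.9−18.2)
= 0.0870 × 1.047^3.70 = 0.0870 × 1.185 = 0.1031 d⁻¹.

k_d ≈ 0.103 d⁻¹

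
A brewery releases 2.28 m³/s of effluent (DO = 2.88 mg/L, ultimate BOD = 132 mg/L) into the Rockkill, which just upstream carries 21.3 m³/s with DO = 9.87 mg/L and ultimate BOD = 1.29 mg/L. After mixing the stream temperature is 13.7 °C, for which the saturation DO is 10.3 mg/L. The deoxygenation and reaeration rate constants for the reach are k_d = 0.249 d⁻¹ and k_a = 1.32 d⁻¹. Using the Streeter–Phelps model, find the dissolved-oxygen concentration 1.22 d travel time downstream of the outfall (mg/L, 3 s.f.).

DO ≈ 8.34 mg/L

Mixed DO = (21.3×9.87 + 2.28×2.88)/(21.3+2.28) = 216.8/23.58 = 9.194 mg/L.
Mixed L₀ = (21.3×1.29 + 2.28×132)/(23.58) = 328.4/23.58 = 13.93 mg/L.
Initial deficit D₀ = C_s − DO₀ = 10.3 − 9.194 = 1.106 mg/L.
D(1.22) = [0.249×13.93/(1.32−0.249)](e^(−0.249×1.22) − e^(−1.32×1.22)) + 1.106 e^(−1.32×1.22)
= 3.238 × (0.7380 − 0.1998) + 1.106 × 0.1998 = 1.964 mg/L.
DO = 10.3 − 1.964 = 8.336 mg/L.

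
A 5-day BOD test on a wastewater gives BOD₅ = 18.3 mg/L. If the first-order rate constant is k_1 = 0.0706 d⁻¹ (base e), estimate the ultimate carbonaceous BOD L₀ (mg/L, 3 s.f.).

BOD₅ = L₀(1 − e^(−5k_1)) ⇒ L₀ = BOD₅ / (1 − e^(−5×0.0706))
= 18.3 / (1 − 0.7026) = 18.3 / 0.2974 = 61.53 mg/L.

L₀ ≈ 61.5 mg/L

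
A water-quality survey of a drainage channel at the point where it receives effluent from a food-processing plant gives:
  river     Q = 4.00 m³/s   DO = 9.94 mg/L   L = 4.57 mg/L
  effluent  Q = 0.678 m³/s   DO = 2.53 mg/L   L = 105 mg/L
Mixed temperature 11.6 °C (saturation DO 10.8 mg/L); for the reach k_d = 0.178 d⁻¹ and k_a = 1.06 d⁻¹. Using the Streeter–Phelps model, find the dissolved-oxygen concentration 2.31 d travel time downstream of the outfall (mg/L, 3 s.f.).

Mixed DO = (4.00×9.94 + 0.678×2.53)/(4.00+0.678) = 41.48/4.678 = 8.866 mg/L.
Mixed L₀ = (4.00×4.57 + 0.678×105)/(4.678) = 89.47/4.678 = 19.13 mg/L.
Initial deficit D₀ = C_s − DO₀ = 10.8 − 8.866 = 1.934 mg/L.
D(2.31) = [0.178×19.13/(1.06−0.178)](e^(−0.178×2.31) − e^(−1.06×2.31)) + 1.934 e^(−1.06×2.31)
= 3.860 × (0.6629 − 0.08641) + 1.934 × 0.08641 = 2.392 mg/L.
DO = 10.8 − 2.392 = 8.408 mg/L.

DO ≈ 8.41 mg/L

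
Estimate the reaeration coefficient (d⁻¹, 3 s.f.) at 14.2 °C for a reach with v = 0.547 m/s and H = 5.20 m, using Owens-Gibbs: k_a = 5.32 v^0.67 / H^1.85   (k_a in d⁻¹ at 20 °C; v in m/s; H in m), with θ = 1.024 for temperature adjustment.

k_a(20) = 5.32 × 0.547^0.67 / 5.20^1.85 = 5.32 × 0.6675 / 21.12 = 0.1682 d⁻¹.
k_a(14.2) = 0.1682 × 1.024^(14.2−20) = 0.1682 × 0.8715 = 0.1466 d⁻¹.

k_a ≈ 0.147 d⁻¹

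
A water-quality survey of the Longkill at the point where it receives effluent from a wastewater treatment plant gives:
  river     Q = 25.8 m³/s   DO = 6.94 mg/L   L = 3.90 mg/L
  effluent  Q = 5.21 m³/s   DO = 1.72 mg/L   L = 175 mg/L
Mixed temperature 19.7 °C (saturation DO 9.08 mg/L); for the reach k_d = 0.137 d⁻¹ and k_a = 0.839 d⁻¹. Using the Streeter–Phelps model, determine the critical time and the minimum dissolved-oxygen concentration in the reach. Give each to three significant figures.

t_c ≈ 1.67 d; minimum DO ≈ 4.84 mg/L

Mixed DO = (25.8×6.94 + 5.21×1.72)/(25.8+5.21) = 188.0/31.01 = 6.063 mg/L.
Mixed L₀ = (25.8×3.90 + 5.21×175)/(31.01) = 1012/31.01 = 32.65 mg/L.
Initial deficit D₀ = C_s − DO₀ = 9.08 − 6.063 = 3.017 mg/L.
t_c = (1/0.7020) ln[(0.839/0.137)(1 − 3.017×0.7020/(0.137×32.65))] = 1.425 × ln(3.224) = 1.668 d.
D_c = (0.137/0.839) × 32.65 × e^(−0.137×1.668) = 0.1633 × 32.65 × 0.7958 = 4.242 mg/L.
Minimum DO = 9.08 − 4.242 = 4.838 mg/L.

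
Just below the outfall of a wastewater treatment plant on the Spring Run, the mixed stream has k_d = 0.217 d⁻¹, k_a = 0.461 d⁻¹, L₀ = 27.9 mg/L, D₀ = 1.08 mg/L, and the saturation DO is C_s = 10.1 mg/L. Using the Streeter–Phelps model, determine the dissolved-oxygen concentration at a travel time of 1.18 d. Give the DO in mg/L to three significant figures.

DO ≈ 4.67 mg/L

k_d L₀/(k_a−k_d) = 0.217×27.9/(0.461−0.217) = 6.054/0.2440 = 24.81 mg/L.
e^(−k_d t) = e^(−0.217×1.180) = 0.7741; e^(−k_a t) = e^(−0.461×1.180) = 0.5804.
D = 24.81 × (0.7741 − 0.5804) + 1.08 × 0.5804 = 4.805 + 0.6269 = 5.432 mg/L.
DO = C_s − D = 10.1 − 5.432 = 4.668 mg/L.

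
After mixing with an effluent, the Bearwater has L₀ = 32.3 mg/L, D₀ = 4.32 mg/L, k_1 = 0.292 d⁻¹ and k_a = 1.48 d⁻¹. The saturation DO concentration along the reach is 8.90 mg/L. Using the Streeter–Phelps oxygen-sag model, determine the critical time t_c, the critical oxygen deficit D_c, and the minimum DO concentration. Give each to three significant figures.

At the critical point dD/dt = 0, so k_1 L₀ e^(−k_1 t) = k_a D. Substituting D(t) from the Streeter–Phelps equation and solving for t gives
t_c = ln[(k_a/k_1)(1 − D₀(k_a−k_1)/(k_1 L₀))] / (k_a−k_1).
Here k_a−k_1 = 1.188 d⁻¹ and 1 − D₀(k_a−k_1)/(k_1 L₀) = 1 − 4.32×1.188/(0.292×32.3) = 0.4559, so
t_c = ln(5.068 × 0.4559) / 1.188 = 0.8375 / 1.188 = 0.7049 d.
D_c = (k_1/k_a) L₀ e^(−k_1 t_c) = (0.292/1.48) × 32.3 × e^(−0.292×0.7049) = 0.1973 × 32.3 × 0.8140 = 5.187 mg/L.
Minimum DO = C_s − D_c = 8.90 − 5.187 = 3.713 mg/L.

t_c ≈ 0.705 d; D_c ≈ 5.19 mg/L; min DO ≈ 3.71 mg/L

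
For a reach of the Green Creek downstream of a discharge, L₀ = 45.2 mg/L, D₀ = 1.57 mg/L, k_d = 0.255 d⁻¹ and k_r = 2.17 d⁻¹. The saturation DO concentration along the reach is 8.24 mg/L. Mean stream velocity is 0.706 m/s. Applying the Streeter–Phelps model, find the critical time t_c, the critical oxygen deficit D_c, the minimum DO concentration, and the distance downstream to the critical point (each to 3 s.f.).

t_c = [1/(k_r−k_d)] ln[(k_r/k_d)(1 − D₀(k_r−k_d)/(k_d L₀))]
= [1/(2.17−0.255)] ln[(2.17/0.255)(1 − 1.57×1.915/(0.255×45.2))]
= (1/1.915) ln[8.510 × 0.7392] = 0.5222 × ln(6.290) = 0.5222 × 1.839 = 0.9603 d.
L(t_c) = L₀ e^(−k_d t_c) = 45.2 × 0.7828 = 35.38 mg/L, and at the critical point k_r D_c = k_d L, so D_c = (0.255/2.17) × 35.38 = 4.158 mg/L.
Minimum DO = C_s − D_c = 8.24 − 4.158 = 4.082 mg/L.
x_c = v t_c = 0.706 m/s × 0.9603 d × 86400 s/d = 58580 m ≈ 58.6 km.

t_c ≈ 0.960 d; D_c ≈ 4.16 mg/L; min DO ≈ 4.08 mg/L; x_c ≈ 58.6 km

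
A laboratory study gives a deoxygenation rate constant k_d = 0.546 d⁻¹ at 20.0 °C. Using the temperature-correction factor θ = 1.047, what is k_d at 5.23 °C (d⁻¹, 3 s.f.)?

k_d ≈ 0.277 d⁻¹

k_d(T₂) = k_d(T₁) · θ^(T₂−T₁) = 0.546 × 1.047^(5.23−20.0)
= 0.546 × 1.047^-14.8 = 0.546 × 0.5074 = 0.2771 d⁻¹.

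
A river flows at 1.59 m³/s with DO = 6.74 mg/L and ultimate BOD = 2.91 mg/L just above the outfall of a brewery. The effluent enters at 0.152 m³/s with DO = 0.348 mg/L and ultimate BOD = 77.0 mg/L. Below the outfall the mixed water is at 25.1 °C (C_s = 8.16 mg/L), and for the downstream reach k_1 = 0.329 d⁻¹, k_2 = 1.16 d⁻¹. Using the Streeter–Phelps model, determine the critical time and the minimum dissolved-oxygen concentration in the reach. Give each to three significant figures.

t_c ≈ 0.600 d; minimum DO ≈ 5.98 mg/L

Mixed DO = (1.59×6.74 + 0.152×0.348)/(1.59+0.152) = 10.77/1.742 = 6.182 mg/L.
Mixed L₀ = (1.59×2.91 + 0.152×77.0)/(1.742) = 16.33/1.742 = 9.375 mg/L.
Initial deficit D₀ = C_s − DO₀ = 8.16 − 6.182 = 1.978 mg/L.
t_c = (1/0.8310) ln[(1.16/0.329)(1 − 1.978×0.8310/(0.329×9.375))] = 1.203 × ln(1.647) = 0.6005 d.
D_c = (0.329/1.16) × 9.375 × e^(−0.329×0.6005) = 0.2836 × 9.375 × 0.8207 = 2.182 mg/L.
Minimum DO = 8.16 − 2.182 = 5.978 mg/L.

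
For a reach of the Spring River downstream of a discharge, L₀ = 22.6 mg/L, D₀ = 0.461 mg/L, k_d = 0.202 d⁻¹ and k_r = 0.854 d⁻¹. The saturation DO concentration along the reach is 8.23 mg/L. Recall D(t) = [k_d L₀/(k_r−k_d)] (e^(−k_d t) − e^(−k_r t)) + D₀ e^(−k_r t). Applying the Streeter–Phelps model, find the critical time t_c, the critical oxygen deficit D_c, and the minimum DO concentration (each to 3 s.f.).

With k_r/k_d = 4.228 and 1 − D₀(k_r−k_d)/(k_d L₀) = 0.9342,
t_c = ln(4.228 × 0.9342) / (0.854 − 0.202) = ln(3.949) / 0.6520 = 1.374/0.6520 = 2.107 d.
D_c = (k_d/k_r) L₀ e^(−k_d t_c) = (0.202/0.854) × 22.6 × e^(−0.202×2.107) = 0.2365 × 22.6 × 0.6534 = 3.493 mg/L.
Minimum DO = C_s − D_c = 8.23 − 3.493 = 4.737 mg/L.

t_c ≈ 2.11 d; D_c ≈ 3.49 mg/L; min DO ≈ 4.74 mg/L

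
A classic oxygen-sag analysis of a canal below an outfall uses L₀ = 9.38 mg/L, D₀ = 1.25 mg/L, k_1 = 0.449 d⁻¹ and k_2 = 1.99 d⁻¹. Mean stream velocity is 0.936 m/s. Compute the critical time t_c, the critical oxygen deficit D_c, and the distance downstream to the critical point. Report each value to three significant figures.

t_c ≈ 0.569 d; D_c ≈ 1.64 mg/L; x_c ≈ 46.1 km

t_c = [1/(k_2−k_1)] ln[(k_2/k_1)(1 − D₀(k_2−k_1)/(k_1 L₀))]
= [1/(1.99−0.449)] ln[(1.99/0.449)(1 − 1.25×1.541/(0.449×9.38))]
= (1/1.541) ln[4.432 × 0.5426] = 0.6489 × ln(2.405) = 0.6489 × 0.8775 = 0.5695 d.
D_c = (k_1/k_2) L₀ e^(−k_1 t_c) = (0.449/1.99) × 9.38 × e^(−0.449×0.5695) = 0.2256 × 9.38 × 0.7744 = 1.639 mg/L.
x_c = v t_c = 0.936 m/s × 0.5695 d × 86400 s/d = 46050 m ≈ 46.1 km.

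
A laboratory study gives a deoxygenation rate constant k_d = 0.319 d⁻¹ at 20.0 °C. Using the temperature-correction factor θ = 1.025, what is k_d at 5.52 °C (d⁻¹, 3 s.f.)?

k_d(T₂) = k_d(T₁) · θ^(T₂−T₁) = 0.319 × 1.025^(5.52−20.0)
= 0.319 × 1.025^-14.5 = 0.319 × 0.6994 = 0.2231 d⁻¹.

k_d ≈ 0.223 d⁻¹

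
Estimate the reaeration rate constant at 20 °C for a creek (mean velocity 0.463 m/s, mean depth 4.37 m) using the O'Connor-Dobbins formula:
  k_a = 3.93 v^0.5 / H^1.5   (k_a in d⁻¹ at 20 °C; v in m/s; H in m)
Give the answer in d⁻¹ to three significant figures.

k_a ≈ 0.293 d⁻¹

k_a = 3.93 × 0.463^0.5 / 4.37^1.5 = 3.93 × 0.6804 / 9.135 = 0.2927 d⁻¹.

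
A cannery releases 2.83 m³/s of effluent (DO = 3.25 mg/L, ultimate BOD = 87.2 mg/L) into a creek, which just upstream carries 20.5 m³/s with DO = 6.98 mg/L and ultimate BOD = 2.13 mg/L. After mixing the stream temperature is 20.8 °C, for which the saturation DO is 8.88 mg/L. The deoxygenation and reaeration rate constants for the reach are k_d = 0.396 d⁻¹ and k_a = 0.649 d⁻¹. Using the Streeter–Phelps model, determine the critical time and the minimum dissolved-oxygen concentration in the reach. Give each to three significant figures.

t_c ≈ 1.44 d; minimum DO ≈ 4.59 mg/L

Mixed DO = (20.5×6.98 + 2.83×3.25)/(20.5+2.83) = 152.3/23.33 = 6.528 mg/L.
Mixed L₀ = (20.5×2.13 + 2.83×87.2)/(23.33) = 290.4/23.33 = 12.45 mg/L.
Initial deficit D₀ = C_s − DO₀ = 8.88 − 6.528 = 2.352 mg/L.
t_c = (1/0.2530) ln[(0.649/0.396)(1 − 2.352×0.2530/(0.396×12.45))] = 3.953 × ln(1.441) = 1.444 d.
D_c = (0.396/0.649) × 12.45 × e^(−0.396×1.444) = 0.6102 × 12.45 × 0.5645 = 4.288 mg/L.
Minimum DO = 8.88 − 4.288 = 4.592 mg/L.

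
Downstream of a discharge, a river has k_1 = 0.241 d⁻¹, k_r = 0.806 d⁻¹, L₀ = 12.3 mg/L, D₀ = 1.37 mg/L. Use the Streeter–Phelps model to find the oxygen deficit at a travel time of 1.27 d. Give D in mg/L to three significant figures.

k_1 L₀/(k_r−k_1) = 0.241×12.3/(0.806−0.241) = 2.964/0.5650 = 5.247 mg/L.
e^(−k_1 t) = e^(−0.241×1.270) = 0.7363; e^(−k_r t) = e^(−0.806×1.270) = 0.3593.
D = 5.247 × (0.7363 − 0.3593) + 1.37 × 0.3593 = 1.978 + 0.4922 = 2.470 mg/L.

D ≈ 2.47 mg/L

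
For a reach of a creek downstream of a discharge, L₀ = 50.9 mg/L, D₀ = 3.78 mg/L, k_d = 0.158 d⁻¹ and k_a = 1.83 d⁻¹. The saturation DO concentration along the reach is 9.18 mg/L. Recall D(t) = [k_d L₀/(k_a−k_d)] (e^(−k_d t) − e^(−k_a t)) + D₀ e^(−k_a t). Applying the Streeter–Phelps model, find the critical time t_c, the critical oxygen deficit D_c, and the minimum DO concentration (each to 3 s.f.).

At the critical point dD/dt = 0, so k_d L₀ e^(−k_d t) = k_a D. Substituting D(t) from the Streeter–Phelps equation and solving for t gives
t_c = ln[(k_a/k_d)(1 − D₀(k_a−k_d)/(k_d L₀))] / (k_a−k_d).
Here k_a−k_d = 1.672 d⁻¹ and 1 − D₀(k_a−k_d)/(k_d L₀) = 1 − 3.78×1.672/(0.158×50.9) = 0.2141, so
t_c = ln(11.58 × 0.2141) / 1.672 = 0.9083 / 1.672 = 0.5432 d.
L(t_c) = L₀ e^(−k_d t_c) = 50.9 × 0.9177 = 46.71 mg/L, and at the critical point k_a D_c = k_d L, so D_c = (0.158/1.83) × 46.71 = 4.033 mg/L.
Minimum DO = C_s − D_c = 9.18 − 4.033 = 5.147 mg/L.

t_c ≈ 0.543 d; D_c ≈ 4.03 mg/L; min DO ≈ 5.15 mg/L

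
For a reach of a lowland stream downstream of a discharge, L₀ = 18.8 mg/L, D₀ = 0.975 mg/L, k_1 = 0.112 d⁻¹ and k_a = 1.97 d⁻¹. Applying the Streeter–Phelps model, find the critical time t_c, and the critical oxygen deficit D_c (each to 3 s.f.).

t_c = [1/(k_a−k_1)] ln[(k_a/k_1)(1 − D₀(k_a−k_1)/(k_1 L₀))]
= [1/(1.97−0.112)] ln[(1.97/0.112)(1 − 0.975×1.858/(0.112×18.8))]
= (1/1.858) ln[17.59 × 0.1397] = 0.5382 × ln(2.456) = 0.5382 × 0.8987 = 0.4837 d.
L(t_c) = L₀ e^(−k_1 t_c) = 18.8 × 0.9473 = 17.81 mg/L, and at the critical point k_a D_c = k_1 L, so D_c = (0.112/1.97) × 17.81 = 1.012 mg/L.

t_c ≈ 0.484 d; D_c ≈ 1.01 mg/L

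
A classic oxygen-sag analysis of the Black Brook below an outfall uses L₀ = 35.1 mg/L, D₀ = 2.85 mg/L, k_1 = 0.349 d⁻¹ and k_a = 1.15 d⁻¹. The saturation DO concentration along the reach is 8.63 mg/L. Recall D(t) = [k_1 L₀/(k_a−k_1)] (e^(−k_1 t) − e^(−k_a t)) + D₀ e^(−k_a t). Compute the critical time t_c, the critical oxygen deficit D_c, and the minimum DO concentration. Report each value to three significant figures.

With k_a/k_1 = 3.295 and 1 − D₀(k_a−k_1)/(k_1 L₀) = 0.8136,
t_c = ln(3.295 × 0.8136) / (1.15 − 0.349) = ln(2.681) / 0.8010 = 0.9862/0.8010 = 1.231 d.
D_c = (k_1/k_a) L₀ e^(−k_1 t_c) = (0.349/1.15) × 35.1 × e^(−0.349×1.231) = 0.3035 × 35.1 × 0.6507 = 6.931 mg/L.
Minimum DO = C_s − D_c = 8.63 − 6.931 = 1.699 mg/L.

t_c ≈ 1.23 d; D_c ≈ 6.93 mg/L; min DO ≈ 1.70 mg/L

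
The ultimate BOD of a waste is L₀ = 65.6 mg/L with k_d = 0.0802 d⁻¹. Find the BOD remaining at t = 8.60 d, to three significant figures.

L ≈ 32.9 mg/L

L_t = L₀ e^(−k_d t) = 65.6 × e^(−0.0802×8.60) = 65.6 × 0.5017 = 32.91 mg/L.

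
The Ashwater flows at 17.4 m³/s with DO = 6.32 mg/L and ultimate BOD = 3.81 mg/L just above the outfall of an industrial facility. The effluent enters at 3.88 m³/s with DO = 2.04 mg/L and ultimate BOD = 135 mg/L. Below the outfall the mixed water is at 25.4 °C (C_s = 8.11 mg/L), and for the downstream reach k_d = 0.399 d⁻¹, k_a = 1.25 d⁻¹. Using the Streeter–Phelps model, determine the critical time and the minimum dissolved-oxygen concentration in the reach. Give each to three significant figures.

t_c ≈ 1.08 d; minimum DO ≈ 2.36 mg/L

Mixed DO = (17.4×6.32 + 3.88×2.04)/(17.4+3.88) = 117.9/21.28 = 5.540 mg/L.
Mixed L₀ = (17.4×3.81 + 3.88×135)/(21.28) = 590.1/21.28 = 27.73 mg/L.
Initial deficit D₀ = C_s − DO₀ = 8.11 − 5.540 = 2.570 mg/L.
t_c = (1/0.8510) ln[(1.25/0.399)(1 − 2.570×0.8510/(0.399×27.73))] = 1.175 × ln(2.513) = 1.083 d.
D_c = (0.399/1.25) × 27.73 × e^(−0.399×1.083) = 0.3192 × 27.73 × 0.6491 = 5.746 mg/L.
Minimum DO = 8.11 − 5.746 = 2.364 mg/L.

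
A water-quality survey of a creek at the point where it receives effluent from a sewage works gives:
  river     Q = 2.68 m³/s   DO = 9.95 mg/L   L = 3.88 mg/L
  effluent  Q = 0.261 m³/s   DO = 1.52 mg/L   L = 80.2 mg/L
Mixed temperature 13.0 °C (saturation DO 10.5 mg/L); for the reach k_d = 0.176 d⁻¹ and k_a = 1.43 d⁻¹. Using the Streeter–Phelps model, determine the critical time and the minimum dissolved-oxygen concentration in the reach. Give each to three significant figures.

t_c ≈ 0.0545 d; minimum DO ≈ 9.20 mg/L

Mixed DO = (2.68×9.95 + 0.261×1.52)/(2.68+0.261) = 27.06/2.941 = 9.202 mg/L.
Mixed L₀ = (2.68×3.88 + 0.261×80.2)/(2.941) = 31.33/2.941 = 10.65 mg/L.
Initial deficit D₀ = C_s − DO₀ = 10.5 − 9.202 = 1.298 mg/L.
t_c = (1/1.254) ln[(1.43/0.176)(1 − 1.298×1.254/(0.176×10.65))] = 0.7974 × ln(1.071) = 0.05452 d.
D_c = (0.176/1.43) × 10.65 × e^(−0.176×0.05452) = 0.1231 × 10.65 × 0.9905 = 1.299 mg/L.
Minimum DO = 10.5 − 1.299 = 9.201 mg/L.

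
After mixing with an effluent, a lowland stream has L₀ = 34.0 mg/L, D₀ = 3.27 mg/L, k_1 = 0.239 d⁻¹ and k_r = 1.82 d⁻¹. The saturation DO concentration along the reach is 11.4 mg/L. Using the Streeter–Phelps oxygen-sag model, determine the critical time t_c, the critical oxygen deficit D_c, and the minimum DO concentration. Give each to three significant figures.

t_c ≈ 0.644 d; D_c ≈ 3.83 mg/L; min DO ≈ 7.57 mg/L

t_c = [1/(k_r−k_1)] ln[(k_r/k_1)(1 − D₀(k_r−k_1)/(k_1 L₀))]
= [1/(1.82−0.239)] ln[(1.82/0.239)(1 − 3.27×1.581/(0.239×34.0))]
= (1/1.581) ln[7.615 × 0.3638] = 0.6325 × ln(2.770) = 0.6325 × 1.019 = 0.6445 d.
D_c = (k_1/k_r) L₀ e^(−k_1 t_c) = (0.239/1.82) × 34.0 × e^(−0.239×0.6445) = 0.1313 × 34.0 × 0.8572 = 3.827 mg/L.
Minimum DO = C_s − D_c = 11.4 − 3.827 = 7.573 mg/L.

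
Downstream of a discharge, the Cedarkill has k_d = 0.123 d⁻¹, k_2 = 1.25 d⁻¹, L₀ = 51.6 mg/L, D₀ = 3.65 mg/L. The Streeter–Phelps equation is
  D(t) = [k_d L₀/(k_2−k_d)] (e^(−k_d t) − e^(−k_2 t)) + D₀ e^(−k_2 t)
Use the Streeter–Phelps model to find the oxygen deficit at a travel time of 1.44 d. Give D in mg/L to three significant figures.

D ≈ 4.39 mg/L

k_d L₀/(k_2−k_d) = 0.123×51.6/(1.25−0.123) = 6.347/1.127 = 5.632 mg/L.
e^(−k_d t) = e^(−0.123×1.440) = 0.8377; e^(−k_2 t) = e^(−1.25×1.440) = 0.1653.
D = 5.632 × (0.8377 − 0.1653) + 3.65 × 0.1653 = 3.787 + 0.6033 = 4.390 mg/L.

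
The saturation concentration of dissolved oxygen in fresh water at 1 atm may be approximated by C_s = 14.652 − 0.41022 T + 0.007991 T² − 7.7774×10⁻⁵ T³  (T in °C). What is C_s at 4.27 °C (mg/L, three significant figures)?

C_s = 14.652 − 0.41022×4.27 + 0.007991×4.27² − 7.7774×10⁻⁵×4.27³ = 13.04 mg/L.

C_s ≈ 13.0 mg/L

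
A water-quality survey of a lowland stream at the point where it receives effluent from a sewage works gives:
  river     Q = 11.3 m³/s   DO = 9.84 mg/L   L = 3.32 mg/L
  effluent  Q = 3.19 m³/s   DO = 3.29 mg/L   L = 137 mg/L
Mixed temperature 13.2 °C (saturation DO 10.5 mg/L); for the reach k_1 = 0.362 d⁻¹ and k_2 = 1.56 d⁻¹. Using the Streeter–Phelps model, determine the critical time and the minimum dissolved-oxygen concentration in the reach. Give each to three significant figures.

t_c ≈ 1.02 d; minimum DO ≈ 5.25 mg/L

Mixed DO = (11.3×9.84 + 3.19×3.29)/(11.3+3.19) = 121.7/14.49 = 8.398 mg/L.
Mixed L₀ = (11.3×3.32 + 3.19×137)/(14.49) = 474.5/14.49 = 32.75 mg/L.
Initial deficit D₀ = C_s − DO₀ = 10.5 − 8.398 = 2.102 mg/L.
t_c = (1/1.198) ln[(1.56/0.362)(1 − 2.102×1.198/(0.362×32.75))] = 0.8347 × ln(3.394) = 1.020 d.
D_c = (0.362/1.56) × 32.75 × e^(−0.362×1.020) = 0.2321 × 32.75 × 0.6912 = 5.253 mg/L.
Minimum DO = 10.5 − 5.253 = 5.247 mg/L.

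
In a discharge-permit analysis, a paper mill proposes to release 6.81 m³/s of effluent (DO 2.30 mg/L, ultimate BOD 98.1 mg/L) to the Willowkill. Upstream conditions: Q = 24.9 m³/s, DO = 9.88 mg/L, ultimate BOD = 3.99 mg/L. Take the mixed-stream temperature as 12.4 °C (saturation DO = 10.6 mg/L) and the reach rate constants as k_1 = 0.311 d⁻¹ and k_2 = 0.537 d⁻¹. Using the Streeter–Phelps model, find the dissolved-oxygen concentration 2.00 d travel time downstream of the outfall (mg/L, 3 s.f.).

Mixed DO = (24.9×9.88 + 6.81×2.30)/(24.9+6.81) = 261.7/31.71 = 8.252 mg/L.
Mixed L₀ = (24.9×3.99 + 6.81×98.1)/(31.71) = 767.4/31.71 = 24.20 mg/L.
Initial deficit D₀ = C_s − DO₀ = 10.6 − 8.252 = 2.348 mg/L.
D(2.00) = [0.311×24.20/(0.537−0.311)](e^(−0.311×2.00) − e^(−0.537×2.00)) + 2.348 e^(−0.537×2.00)
= 33.30 × (0.5369 − 0.3416) + 2.348 × 0.3416 = 7.304 mg/L.
DO = 10.6 − 7.304 = 3.296 mg/L.

DO ≈ 3.30 mg/L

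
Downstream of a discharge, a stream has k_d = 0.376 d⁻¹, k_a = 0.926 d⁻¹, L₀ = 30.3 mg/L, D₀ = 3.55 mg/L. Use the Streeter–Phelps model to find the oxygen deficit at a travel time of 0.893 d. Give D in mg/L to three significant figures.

D ≈ 7.30 mg/L

k_d L₀/(k_a−k_d) = 0.376×30.3/(0.926−0.376) = 11.39/0.5500 = 20.71 mg/L.
e^(−k_d t) = e^(−0.376×0.8930) = 0.7148; e^(−k_a t) = e^(−0.926×0.8930) = 0.4374.
D = 20.71 × (0.7148 − 0.4374) + 3.55 × 0.4374 = 5.746 + 1.553 = 7.299 mg/L.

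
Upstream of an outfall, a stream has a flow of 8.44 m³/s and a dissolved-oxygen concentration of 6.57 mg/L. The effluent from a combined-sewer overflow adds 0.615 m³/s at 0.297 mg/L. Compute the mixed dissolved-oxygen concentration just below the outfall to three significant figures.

Flow-weighted mixing: C = (Q_r C_r + Q_w C_w)/(Q_r + Q_w)
= (8.44×6.57 + 0.615×0.297)/(8.44 + 0.615) = 55.63/9.055 = 6.144 mg/L.

6.14 mg/L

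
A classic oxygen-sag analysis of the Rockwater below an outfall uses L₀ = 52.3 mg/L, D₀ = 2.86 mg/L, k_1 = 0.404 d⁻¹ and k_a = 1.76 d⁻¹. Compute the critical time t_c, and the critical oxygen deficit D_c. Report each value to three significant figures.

t_c ≈ 0.936 d; D_c ≈ 8.23 mg/L

With k_a/k_1 = 4.356 and 1 − D₀(k_a−k_1)/(k_1 L₀) = 0.8165,
t_c = ln(4.356 × 0.8165) / (1.76 − 0.404) = ln(3.557) / 1.356 = 1.269/1.356 = 0.9357 d.
D_c = (k_1/k_a) L₀ e^(−k_1 t_c) = (0.404/1.76) × 52.3 × e^(−0.404×0.9357) = 0.2295 × 52.3 × 0.6852 = 8.226 mg/L.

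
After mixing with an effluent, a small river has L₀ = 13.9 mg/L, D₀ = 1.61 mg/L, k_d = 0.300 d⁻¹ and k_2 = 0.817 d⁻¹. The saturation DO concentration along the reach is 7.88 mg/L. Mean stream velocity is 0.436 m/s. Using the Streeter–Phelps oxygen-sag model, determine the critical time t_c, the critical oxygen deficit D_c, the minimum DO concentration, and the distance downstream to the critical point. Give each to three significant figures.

t_c ≈ 1.51 d; D_c ≈ 3.25 mg/L; min DO ≈ 4.63 mg/L; x_c ≈ 56.8 km

t_c = [1/(k_2−k_d)] ln[(k_2/k_d)(1 − D₀(k_2−k_d)/(k_d L₀))]
= [1/(0.817−0.300)] ln[(0.817/0.300)(1 − 1.61×0.5170/(0.300×13.9))]
= (1/0.5170) ln[2.723 × 0.8004] = 1.934 × ln(2.180) = 1.934 × 0.7792 = 1.507 d.
L(t_c) = L₀ e^(−k_d t_c) = 13.9 × 0.6363 = 8.844 mg/L, and at the critical point k_2 D_c = k_d L, so D_c = (0.300/0.817) × 8.844 = 3.247 mg/L.
Minimum DO = C_s − D_c = 7.88 − 3.247 = 4.633 mg/L.
x_c = v t_c = 0.436 m/s × 1.507 d × 86400 s/d = 56780 m ≈ 56.8 km.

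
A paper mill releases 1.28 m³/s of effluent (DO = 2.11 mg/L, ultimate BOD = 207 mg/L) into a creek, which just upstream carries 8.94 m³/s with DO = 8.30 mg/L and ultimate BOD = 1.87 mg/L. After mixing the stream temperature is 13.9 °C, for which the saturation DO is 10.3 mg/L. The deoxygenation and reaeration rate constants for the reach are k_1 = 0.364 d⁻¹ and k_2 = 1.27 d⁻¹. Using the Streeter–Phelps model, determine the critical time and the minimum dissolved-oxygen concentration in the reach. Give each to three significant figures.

Mixed DO = (8.94×8.30 + 1.28×2.11)/(8.94+1.28) = 76.90/10.22 = 7.525 mg/L.
Mixed L₀ = (8.94×1.87 + 1.28×207)/(10.22) = 281.7/10.22 = 27.56 mg/L.
Initial deficit D₀ = C_s − DO₀ = 10.3 − 7.525 = 2.775 mg/L.
t_c = (1/0.9060) ln[(1.27/0.364)(1 − 2.775×0.9060/(0.364×27.56))] = 1.104 × ln(2.615) = 1.061 d.
D_c = (0.364/1.27) × 27.56 × e^(−0.364×1.061) = 0.2866 × 27.56 × 0.6797 = 5.369 mg/L.
Minimum DO = 10.3 − 5.369 = 4.931 mg/L.

t_c ≈ 1.06 d; minimum DO ≈ 4.93 mg/L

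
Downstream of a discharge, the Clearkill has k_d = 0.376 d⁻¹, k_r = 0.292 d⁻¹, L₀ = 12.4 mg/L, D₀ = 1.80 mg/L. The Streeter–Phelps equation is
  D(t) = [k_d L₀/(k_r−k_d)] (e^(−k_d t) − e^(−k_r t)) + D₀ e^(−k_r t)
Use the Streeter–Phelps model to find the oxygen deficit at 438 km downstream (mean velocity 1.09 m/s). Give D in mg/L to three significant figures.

Travel time t = x/v = 438 km / (1.09 m/s) = 438000 m / 1.09 m/s = 401800 s = 4.651 d.
k_d L₀/(k_r−k_d) = 0.376×12.4/(0.292−0.376) = 4.662/-0.08400 = -55.50 mg/L.
e^(−k_d t) = e^(−0.376×4.651) = 0.1740; e^(−k_r t) = e^(−0.292×4.651) = 0.2572.
D = -55.50 × (0.1740 − 0.2572) + 1.80 × 0.2572 = 4.616 + 0.4629 = 5.079 mg/L.

D ≈ 5.08 mg/L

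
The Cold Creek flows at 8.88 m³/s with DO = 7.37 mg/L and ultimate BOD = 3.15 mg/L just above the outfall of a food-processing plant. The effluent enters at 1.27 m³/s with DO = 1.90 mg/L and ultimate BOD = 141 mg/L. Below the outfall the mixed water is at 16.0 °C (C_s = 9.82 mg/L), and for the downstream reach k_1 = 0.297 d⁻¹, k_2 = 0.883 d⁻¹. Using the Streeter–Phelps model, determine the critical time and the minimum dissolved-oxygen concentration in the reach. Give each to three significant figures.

t_c ≈ 1.24 d; minimum DO ≈ 5.08 mg/L

Mixed DO = (8.88×7.37 + 1.27×1.90)/(8.88+1.27) = 67.86/10.15 = 6.686 mg/L.
Mixed L₀ = (8.88×3.15 + 1.27×141)/(10.15) = 207.0/10.15 = 20.40 mg/L.
Initial deficit D₀ = C_s − DO₀ = 9.82 − 6.686 = 3.134 mg/L.
t_c = (1/0.5860) ln[(0.883/0.297)(1 − 3.134×0.5860/(0.297×20.40))] = 1.706 × ln(2.072) = 1.243 d.
D_c = (0.297/0.883) × 20.40 × e^(−0.297×1.243) = 0.3364 × 20.40 × 0.6913 = 4.743 mg/L.
Minimum DO = 9.82 − 4.743 = 5.077 mg/L.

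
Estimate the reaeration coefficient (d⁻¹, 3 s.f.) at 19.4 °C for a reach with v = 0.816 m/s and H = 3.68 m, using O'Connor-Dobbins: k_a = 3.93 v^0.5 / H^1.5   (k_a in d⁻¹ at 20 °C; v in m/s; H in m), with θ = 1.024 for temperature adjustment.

k_a(20) = 3.93 × 0.816^0.5 / 3.68^1.5 = 3.93 × 0.9033 / 7.059 = 0.5029 d⁻¹.
k_a(19.4) = 0.5029 × 1.024^(19.4−20) = 0.5029 × 0.9859 = 0.4958 d⁻¹.

k_a ≈ 0.496 d⁻¹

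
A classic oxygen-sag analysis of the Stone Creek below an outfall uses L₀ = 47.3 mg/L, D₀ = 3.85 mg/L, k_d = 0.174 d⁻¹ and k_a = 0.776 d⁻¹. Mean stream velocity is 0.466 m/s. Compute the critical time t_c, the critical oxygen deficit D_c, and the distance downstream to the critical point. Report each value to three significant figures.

At the critical point dD/dt = 0, so k_d L₀ e^(−k_d t) = k_a D. Substituting D(t) from the Streeter–Phelps equation and solving for t gives
t_c = ln[(k_a/k_d)(1 − D₀(k_a−k_d)/(k_d L₀))] / (k_a−k_d).
Here k_a−k_d = 0.6020 d⁻¹ and 1 − D₀(k_a−k_d)/(k_d L₀) = 1 − 3.85×0.6020/(0.174×47.3) = 0.7184, so
t_c = ln(4.460 × 0.7184) / 0.6020 = 1.164 / 0.6020 = 1.934 d.
D_c = (k_d/k_a) L₀ e^(−k_d t_c) = (0.174/0.776) × 47.3 × e^(−0.174×1.934) = 0.2242 × 47.3 × 0.7142 = 7.575 mg/L.
x_c = v t_c = 0.466 m/s × 1.934 d × 86400 s/d = 77870 m ≈ 77.9 km.

t_c ≈ 1.93 d; D_c ≈ 7.58 mg/L; x_c ≈ 77.9 km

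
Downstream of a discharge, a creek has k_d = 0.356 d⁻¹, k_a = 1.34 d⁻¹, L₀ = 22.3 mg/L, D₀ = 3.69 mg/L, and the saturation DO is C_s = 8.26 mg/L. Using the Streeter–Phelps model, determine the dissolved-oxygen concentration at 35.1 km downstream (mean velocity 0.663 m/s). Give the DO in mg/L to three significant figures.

Travel time t = x/v = 35.1 km / (0.663 m/s) = 35100 m / 0.663 m/s = 52940 s = 0.6127 d.
k_d L₀/(k_a−k_d) = 0.356×22.3/(1.34−0.356) = 7.939/0.9840 = 8.068 mg/L.
e^(−k_d t) = e^(−0.356×0.6127) = 0.8040; e^(−k_a t) = e^(−1.34×0.6127) = 0.4400.
D = 8.068 × (0.8040 − 0.4400) + 3.69 × 0.4400 = 2.937 + 1.623 = 4.561 mg/L.
DO = C_s − D = 8.26 − 4.561 = 3.699 mg/L.

DO ≈ 3.70 mg/L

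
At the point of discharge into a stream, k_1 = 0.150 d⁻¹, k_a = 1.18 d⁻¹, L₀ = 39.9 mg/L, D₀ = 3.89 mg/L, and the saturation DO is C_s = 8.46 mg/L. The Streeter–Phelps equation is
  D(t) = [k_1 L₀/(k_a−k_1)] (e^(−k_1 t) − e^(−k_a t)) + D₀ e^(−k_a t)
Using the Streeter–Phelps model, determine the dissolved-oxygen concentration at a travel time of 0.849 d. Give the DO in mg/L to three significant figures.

k_1 L₀/(k_a−k_1) = 0.150×39.9/(1.18−0.150) = 5.985/1.030 = 5.811 mg/L.
e^(−k_1 t) = e^(−0.150×0.8490) = 0.8804; e^(−k_a t) = e^(−1.18×0.8490) = 0.3672.
D = 5.811 × (0.8804 − 0.3672) + 3.89 × 0.3672 = 2.982 + 1.428 = 4.411 mg/L.
DO = C_s − D = 8.46 − 4.411 = 4.049 mg/L.

DO ≈ 4.05 mg/L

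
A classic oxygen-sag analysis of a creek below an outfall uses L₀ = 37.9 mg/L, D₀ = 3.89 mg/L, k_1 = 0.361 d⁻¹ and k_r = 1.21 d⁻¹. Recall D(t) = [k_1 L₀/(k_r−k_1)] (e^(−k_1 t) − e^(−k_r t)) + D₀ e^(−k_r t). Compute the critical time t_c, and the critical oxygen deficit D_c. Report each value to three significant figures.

t_c ≈ 1.10 d; D_c ≈ 7.60 mg/L

t_c = [1/(k_r−k_1)] ln[(k_r/k_1)(1 − D₀(k_r−k_1)/(k_1 L₀))]
= [1/(1.21−0.361)] ln[(1.21/0.361)(1 − 3.89×0.8490/(0.361×37.9))]
= (1/0.8490) ln[3.352 × 0.7586] = 1.178 × ln(2.543) = 1.178 × 0.9332 = 1.099 d.
L(t_c) = L₀ e^(−k_1 t_c) = 37.9 × 0.6725 = 25.49 mg/L, and at the critical point k_r D_c = k_1 L, so D_c = (0.361/1.21) × 25.49 = 7.604 mg/L.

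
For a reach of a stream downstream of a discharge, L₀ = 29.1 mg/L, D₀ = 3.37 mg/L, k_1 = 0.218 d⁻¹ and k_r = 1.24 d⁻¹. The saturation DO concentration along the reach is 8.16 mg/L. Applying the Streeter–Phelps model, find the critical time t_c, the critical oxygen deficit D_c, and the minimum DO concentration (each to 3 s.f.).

t_c ≈ 0.935 d; D_c ≈ 4.17 mg/L; min DO ≈ 3.99 mg/L

t_c = [1/(k_r−k_1)] ln[(k_r/k_1)(1 − D₀(k_r−k_1)/(k_1 L₀))]
= [1/(1.24−0.218)] ln[(1.24/0.218)(1 − 3.37×1.022/(0.218×29.1))]
= (1/1.022) ln[5.688 × 0.4571] = 0.9785 × ln(2.600) = 0.9785 × 0.9555 = 0.9349 d.
L(t_c) = L₀ e^(−k_1 t_c) = 29.1 × 0.8156 = 23.73 mg/L, and at the critical point k_r D_c = k_1 L, so D_c = (0.218/1.24) × 23.73 = 4.173 mg/L.
Minimum DO = C_s − D_c = 8.16 − 4.173 = 3.987 mg/L.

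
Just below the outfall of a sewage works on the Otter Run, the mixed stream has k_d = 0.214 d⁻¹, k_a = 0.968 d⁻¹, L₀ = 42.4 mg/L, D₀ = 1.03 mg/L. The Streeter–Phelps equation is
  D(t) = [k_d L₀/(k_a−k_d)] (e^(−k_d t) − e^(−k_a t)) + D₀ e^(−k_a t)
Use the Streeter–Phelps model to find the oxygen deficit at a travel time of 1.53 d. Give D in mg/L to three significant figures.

k_d L₀/(k_a−k_d) = 0.214×42.4/(0.968−0.214) = 9.074/0.7540 = 12.03 mg/L.
e^(−k_d t) = e^(−0.214×1.530) = 0.7208; e^(−k_a t) = e^(−0.968×1.530) = 0.2274.
D = 12.03 × (0.7208 − 0.2274) + 1.03 × 0.2274 = 5.937 + 0.2342 = 6.172 mg/L.

D ≈ 6.17 mg/L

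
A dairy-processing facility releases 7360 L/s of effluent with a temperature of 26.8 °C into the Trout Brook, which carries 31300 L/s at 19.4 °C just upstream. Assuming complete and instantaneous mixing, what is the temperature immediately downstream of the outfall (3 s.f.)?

Flow-weighted mixing: C = (Q_r C_r + Q_w C_w)/(Q_r + Q_w)
= (31300×19.4 + 7360×26.8)/(31300 + 7360) = 804500/38660 = 20.81 °C.

20.8 °C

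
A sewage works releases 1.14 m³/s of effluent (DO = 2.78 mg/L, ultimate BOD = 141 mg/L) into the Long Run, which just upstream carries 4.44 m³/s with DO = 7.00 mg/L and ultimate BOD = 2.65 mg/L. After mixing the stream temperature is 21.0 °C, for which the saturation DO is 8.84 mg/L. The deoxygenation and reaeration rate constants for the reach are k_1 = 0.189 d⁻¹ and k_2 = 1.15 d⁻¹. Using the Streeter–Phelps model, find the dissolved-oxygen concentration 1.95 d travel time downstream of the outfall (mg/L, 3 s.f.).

DO ≈ 4.99 mg/L

Mixed DO = (4.44×7.00 + 1.14×2.78)/(4.44+1.14) = 34.25/5.580 = 6.138 mg/L.
Mixed L₀ = (4.44×2.65 + 1.14×141)/(5.580) = 172.5/5.580 = 30.92 mg/L.
Initial deficit D₀ = C_s − DO₀ = 8.84 − 6.138 = 2.702 mg/L.
D(1.95) = [0.189×30.92/(1.15−0.189)](e^(−0.189×1.95) − e^(−1.15×1.95)) + 2.702 e^(−1.15×1.95)
= 6.080 × (0.6917 − 0.1062) + 2.702 × 0.1062 = 3.847 mg/L.
DO = 8.84 − 3.847 = 4.993 mg/L.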